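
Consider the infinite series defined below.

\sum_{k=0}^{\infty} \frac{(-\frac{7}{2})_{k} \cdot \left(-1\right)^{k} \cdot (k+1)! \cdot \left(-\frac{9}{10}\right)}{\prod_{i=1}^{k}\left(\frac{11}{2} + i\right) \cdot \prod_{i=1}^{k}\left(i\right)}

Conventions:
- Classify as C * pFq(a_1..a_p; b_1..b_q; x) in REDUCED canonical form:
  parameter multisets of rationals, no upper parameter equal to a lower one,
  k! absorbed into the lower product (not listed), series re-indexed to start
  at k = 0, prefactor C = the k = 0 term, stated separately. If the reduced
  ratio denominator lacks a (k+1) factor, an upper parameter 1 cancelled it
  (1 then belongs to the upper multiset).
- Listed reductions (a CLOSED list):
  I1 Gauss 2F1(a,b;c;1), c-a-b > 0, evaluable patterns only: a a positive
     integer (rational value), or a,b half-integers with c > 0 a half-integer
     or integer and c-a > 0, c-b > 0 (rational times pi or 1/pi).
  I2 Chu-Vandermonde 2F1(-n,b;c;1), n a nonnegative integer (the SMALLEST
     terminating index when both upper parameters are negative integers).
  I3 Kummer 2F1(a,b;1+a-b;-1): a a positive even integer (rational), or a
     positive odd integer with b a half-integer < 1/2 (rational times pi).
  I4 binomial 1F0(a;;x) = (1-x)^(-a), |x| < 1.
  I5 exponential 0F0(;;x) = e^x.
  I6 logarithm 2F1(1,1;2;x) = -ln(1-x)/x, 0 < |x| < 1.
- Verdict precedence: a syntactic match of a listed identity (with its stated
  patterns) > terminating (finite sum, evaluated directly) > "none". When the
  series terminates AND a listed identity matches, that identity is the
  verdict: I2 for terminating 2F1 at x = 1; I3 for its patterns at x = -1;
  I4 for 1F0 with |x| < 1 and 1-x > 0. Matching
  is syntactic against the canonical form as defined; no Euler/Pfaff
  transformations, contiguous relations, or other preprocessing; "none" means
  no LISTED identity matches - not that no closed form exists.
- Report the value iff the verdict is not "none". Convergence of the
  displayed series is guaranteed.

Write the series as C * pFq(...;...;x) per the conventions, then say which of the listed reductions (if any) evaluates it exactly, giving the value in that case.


The tell: from the first term -\frac{9}{10}: the factorial ratio (prefactor -9/10) (k+a-1)!/(a-1)! is a rising factorial (a)_k.
Ratio: r(k) = -1 * (k-\frac{7}{2}) (k+2) / [(k+\frac{13}{2}) (k+1)] - poly over poly, x = -1 from leading terms; C = -\frac{9}{10} at k = 0.

Classification (C = -\frac{9}{10}): 2F1 with upper {-\frac{7}{2}, 2}, lower {\frac{13}{2}}, argument x = -1. Verdict: the Kummer evaluation I3 applies (x = -1; c = \frac{13}{2} equals 1+a-b for upper {-\frac{7}{2}, 2}: listed pattern). Hence: -\frac{99}{40}.


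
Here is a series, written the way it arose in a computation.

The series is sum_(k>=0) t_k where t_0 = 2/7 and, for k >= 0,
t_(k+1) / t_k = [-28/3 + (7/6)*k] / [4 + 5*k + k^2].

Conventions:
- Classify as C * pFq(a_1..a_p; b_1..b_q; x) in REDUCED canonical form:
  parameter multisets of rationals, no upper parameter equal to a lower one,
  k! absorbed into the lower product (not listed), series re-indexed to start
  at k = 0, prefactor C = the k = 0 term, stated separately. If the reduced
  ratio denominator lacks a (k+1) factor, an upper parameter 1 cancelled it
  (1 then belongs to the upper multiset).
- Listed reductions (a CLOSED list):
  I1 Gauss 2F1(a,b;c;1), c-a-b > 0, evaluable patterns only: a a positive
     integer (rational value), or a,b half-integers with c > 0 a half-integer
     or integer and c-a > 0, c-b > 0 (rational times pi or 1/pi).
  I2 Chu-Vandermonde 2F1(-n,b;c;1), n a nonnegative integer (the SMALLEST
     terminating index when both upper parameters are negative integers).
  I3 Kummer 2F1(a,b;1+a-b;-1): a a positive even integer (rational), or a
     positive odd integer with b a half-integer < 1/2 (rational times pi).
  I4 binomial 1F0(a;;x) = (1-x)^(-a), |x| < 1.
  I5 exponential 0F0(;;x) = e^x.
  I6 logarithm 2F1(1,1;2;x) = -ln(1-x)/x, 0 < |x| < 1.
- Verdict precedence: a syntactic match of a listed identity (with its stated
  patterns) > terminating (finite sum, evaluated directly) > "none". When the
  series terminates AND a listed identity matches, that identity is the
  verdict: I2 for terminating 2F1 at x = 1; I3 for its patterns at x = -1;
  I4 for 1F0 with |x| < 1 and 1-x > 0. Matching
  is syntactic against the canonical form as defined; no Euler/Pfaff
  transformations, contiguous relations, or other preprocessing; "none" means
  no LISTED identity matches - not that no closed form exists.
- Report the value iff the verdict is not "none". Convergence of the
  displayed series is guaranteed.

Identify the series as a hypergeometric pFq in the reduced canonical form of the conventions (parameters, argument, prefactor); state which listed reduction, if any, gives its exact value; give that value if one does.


Prefactor 2/7, argument 7/6: 1F1 with upper {-8} over lower {4}. Verdict: terminating - the sum ends at index 8 because -8 is a negative integer; exact evaluation follows. Hence: -50003468729/5587074662400.

Key step: x = (7/6) and the expanded ratio factors over Q; C = 2/7, roots give parameters.
Adjacent-term ratio: r(k) = (7/6) * (k-8) / [(k+4) (k+1)] - rational in k. x = (7/6); t_0 = 2/7; negate the roots.


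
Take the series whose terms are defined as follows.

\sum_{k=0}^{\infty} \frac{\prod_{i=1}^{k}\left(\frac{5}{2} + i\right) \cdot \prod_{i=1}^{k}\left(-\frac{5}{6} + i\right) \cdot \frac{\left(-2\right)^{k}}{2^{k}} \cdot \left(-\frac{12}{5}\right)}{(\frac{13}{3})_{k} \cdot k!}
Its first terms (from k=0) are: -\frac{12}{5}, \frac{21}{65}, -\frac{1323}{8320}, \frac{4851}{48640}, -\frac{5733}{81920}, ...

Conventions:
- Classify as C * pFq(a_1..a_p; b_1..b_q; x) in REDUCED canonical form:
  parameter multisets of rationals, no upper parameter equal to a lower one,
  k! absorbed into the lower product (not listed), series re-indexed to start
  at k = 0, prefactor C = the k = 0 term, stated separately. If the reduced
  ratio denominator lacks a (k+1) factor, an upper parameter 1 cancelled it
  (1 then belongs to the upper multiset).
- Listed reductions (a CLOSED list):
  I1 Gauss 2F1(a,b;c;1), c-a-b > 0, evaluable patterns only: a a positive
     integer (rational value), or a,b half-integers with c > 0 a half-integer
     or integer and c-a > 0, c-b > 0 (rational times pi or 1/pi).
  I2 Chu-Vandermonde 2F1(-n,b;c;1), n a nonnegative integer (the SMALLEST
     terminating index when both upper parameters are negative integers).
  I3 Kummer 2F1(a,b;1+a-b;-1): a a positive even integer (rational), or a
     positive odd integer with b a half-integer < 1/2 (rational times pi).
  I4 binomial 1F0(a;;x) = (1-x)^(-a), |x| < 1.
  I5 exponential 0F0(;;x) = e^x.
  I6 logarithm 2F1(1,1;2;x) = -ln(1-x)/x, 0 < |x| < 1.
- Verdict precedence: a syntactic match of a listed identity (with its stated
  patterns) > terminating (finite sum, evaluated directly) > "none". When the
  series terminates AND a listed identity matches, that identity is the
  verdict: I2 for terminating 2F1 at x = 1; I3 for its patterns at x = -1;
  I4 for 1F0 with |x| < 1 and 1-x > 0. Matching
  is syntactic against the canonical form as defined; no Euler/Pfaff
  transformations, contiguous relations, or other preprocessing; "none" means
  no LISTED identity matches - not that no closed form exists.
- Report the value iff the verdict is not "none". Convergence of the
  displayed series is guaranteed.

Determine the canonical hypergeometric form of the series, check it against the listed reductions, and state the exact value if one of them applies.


With C = -\frac{12}{5}: the canonical form is 2F1(\frac{1}{6}, \frac{7}{2}; \frac{13}{3}; -1). Verdict: none (x = -1): each listed identity misses the multisets {\frac{1}{6}, \frac{7}{2}} ; {\frac{13}{3}}.

First insight: t_0 = -\frac{12}{5} here, and the running product (prefactor -12/5) telescopes to a rising factorial.
Term ratio: r(k) = -1 * (k+\frac{1}{6}) (k+\frac{7}{2}) / [(k+\frac{13}{3}) (k+1)] - rational in k. x = -1; t_0 = -\frac{12}{5}; negate the roots.


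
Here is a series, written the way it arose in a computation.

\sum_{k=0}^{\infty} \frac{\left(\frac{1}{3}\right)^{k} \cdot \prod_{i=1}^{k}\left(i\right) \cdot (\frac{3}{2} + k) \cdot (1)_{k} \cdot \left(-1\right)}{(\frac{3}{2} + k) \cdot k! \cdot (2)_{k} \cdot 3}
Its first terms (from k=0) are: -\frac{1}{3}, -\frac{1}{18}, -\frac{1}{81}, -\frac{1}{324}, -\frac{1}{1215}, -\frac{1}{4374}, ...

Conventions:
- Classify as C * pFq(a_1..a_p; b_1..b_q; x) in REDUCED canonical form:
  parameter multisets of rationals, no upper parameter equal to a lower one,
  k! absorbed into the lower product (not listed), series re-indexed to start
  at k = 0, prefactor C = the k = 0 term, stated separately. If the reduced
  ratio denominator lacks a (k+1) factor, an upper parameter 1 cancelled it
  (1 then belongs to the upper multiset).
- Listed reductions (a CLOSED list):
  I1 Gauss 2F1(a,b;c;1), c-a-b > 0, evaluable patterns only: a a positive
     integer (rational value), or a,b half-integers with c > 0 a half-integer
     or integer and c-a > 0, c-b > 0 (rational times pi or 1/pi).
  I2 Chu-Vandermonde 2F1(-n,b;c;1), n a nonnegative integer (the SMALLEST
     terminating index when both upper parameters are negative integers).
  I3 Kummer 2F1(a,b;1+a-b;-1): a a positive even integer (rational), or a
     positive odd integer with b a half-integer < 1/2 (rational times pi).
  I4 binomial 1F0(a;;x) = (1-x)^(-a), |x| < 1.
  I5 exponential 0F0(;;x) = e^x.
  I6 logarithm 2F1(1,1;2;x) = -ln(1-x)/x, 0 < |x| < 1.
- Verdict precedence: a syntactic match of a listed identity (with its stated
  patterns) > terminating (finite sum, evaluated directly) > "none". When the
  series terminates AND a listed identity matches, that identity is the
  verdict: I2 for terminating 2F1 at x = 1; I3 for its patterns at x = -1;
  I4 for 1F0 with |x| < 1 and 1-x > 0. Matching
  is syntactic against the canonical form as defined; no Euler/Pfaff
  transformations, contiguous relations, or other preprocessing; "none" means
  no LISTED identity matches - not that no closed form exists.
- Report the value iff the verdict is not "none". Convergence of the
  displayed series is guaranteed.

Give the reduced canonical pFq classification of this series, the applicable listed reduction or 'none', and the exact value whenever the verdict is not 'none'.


The tell: with t_0 = -\frac{1}{3}, k + 3/2 divides numerator and denominator alike; C = -1/3, x = 1/3 after cancelling.
Consecutive-term ratio: r(k) = \frac{1}{3} * (k+1) (k+1) / [(k+2) (k+1)] - rational in k, leading ratio \frac{1}{3}; with t_0 = -\frac{1}{3}, classification follows.

Canonical form: C = -\frac{1}{3} times 2F1 with upper {1, 1}, lower {2}, x = \frac{1}{3}. Verdict at x = \frac{1}{3}: the logarithmic series (I6) matches (the logarithm: parameters (1,1;2), x = \frac{1}{3}). Value: \ln\left(\frac{2}{3}\right).


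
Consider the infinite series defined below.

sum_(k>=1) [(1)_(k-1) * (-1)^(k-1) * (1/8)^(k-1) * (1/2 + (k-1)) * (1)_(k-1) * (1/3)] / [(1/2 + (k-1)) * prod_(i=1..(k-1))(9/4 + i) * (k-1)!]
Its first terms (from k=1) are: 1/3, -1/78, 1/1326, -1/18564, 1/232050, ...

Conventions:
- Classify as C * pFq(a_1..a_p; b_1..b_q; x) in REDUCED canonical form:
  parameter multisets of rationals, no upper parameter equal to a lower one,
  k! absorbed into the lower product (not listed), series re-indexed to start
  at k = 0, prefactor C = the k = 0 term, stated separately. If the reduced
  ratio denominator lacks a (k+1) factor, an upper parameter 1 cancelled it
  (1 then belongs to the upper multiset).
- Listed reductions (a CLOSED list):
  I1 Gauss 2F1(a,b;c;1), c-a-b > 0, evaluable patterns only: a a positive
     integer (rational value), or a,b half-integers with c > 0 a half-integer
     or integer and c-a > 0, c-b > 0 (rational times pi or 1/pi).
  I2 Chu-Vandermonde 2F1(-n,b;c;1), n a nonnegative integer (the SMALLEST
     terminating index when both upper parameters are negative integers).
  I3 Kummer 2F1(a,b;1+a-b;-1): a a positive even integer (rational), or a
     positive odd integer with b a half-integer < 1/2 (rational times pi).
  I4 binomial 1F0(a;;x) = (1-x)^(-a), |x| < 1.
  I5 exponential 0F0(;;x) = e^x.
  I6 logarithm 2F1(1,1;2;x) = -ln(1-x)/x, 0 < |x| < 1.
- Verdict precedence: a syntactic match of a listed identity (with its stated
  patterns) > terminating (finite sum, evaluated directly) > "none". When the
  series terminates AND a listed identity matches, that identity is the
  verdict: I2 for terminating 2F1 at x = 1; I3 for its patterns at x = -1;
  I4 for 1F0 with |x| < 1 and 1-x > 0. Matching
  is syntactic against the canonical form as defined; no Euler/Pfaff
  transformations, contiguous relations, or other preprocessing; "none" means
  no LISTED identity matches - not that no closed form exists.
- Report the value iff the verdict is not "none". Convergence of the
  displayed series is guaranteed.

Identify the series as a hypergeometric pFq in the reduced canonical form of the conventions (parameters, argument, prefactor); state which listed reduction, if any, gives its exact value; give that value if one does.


This is 1/3 * 2F1(1, 1; 13/4; -1/8) in reduced canonical form. Verdict: none. A 2F1 with upper {1, 1} fits none of I1-I6 at x = -1/8; the sum runs forever.

The tell: x = (-1/8) and the lower running product (C = 1/3) is a rising factorial.
Consecutive-term ratio: r(k) = (-1/8) * (k+1) (k+1) / [(k+13/4) (k+1)] ; factor over Q: parameters, x = (-1/8), and C = 1/3.


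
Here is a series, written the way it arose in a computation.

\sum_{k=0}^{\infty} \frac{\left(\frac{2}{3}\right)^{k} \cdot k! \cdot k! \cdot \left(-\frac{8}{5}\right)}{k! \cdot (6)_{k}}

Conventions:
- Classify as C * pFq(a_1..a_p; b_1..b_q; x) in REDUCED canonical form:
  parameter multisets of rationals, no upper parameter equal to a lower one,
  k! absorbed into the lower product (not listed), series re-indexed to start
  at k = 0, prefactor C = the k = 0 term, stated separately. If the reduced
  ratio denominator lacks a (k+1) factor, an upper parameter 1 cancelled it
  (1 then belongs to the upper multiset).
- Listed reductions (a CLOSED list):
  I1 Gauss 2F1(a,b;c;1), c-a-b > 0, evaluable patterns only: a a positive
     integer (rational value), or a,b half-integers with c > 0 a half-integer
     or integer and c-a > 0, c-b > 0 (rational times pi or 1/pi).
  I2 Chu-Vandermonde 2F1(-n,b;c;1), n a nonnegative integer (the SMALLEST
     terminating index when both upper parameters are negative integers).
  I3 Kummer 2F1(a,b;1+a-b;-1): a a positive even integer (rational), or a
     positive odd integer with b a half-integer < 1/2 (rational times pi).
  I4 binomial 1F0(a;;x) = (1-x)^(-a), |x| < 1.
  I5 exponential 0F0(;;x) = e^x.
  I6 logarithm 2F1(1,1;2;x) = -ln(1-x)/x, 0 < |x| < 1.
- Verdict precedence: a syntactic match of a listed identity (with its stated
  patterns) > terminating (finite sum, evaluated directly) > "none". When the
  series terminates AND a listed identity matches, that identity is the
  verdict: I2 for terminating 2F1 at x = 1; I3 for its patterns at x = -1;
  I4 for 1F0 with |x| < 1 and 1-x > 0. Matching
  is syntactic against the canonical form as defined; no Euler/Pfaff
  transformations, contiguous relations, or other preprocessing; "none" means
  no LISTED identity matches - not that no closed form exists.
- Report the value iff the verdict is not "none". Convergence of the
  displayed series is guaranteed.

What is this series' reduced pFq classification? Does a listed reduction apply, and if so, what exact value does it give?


With C = -\frac{8}{5}: the canonical form is 2F1(1, 1; 6; \frac{2}{3}). Verdict: no listed reduction: x = \frac{2}{3} and upper {1, 1} fail every I1-I6 pattern.

Structural cue: with t_0 = -\frac{8}{5}, the factorial ratio (prefactor -8/5) (k+a-1)!/(a-1)! is a rising factorial (a)_k.
Step ratio: r(k) = \frac{2}{3} * (k+1) (k+1) / [(k+6) (k+1)] - poly over poly, x = \frac{2}{3} from leading terms; C = -\frac{8}{5} at k = 0.


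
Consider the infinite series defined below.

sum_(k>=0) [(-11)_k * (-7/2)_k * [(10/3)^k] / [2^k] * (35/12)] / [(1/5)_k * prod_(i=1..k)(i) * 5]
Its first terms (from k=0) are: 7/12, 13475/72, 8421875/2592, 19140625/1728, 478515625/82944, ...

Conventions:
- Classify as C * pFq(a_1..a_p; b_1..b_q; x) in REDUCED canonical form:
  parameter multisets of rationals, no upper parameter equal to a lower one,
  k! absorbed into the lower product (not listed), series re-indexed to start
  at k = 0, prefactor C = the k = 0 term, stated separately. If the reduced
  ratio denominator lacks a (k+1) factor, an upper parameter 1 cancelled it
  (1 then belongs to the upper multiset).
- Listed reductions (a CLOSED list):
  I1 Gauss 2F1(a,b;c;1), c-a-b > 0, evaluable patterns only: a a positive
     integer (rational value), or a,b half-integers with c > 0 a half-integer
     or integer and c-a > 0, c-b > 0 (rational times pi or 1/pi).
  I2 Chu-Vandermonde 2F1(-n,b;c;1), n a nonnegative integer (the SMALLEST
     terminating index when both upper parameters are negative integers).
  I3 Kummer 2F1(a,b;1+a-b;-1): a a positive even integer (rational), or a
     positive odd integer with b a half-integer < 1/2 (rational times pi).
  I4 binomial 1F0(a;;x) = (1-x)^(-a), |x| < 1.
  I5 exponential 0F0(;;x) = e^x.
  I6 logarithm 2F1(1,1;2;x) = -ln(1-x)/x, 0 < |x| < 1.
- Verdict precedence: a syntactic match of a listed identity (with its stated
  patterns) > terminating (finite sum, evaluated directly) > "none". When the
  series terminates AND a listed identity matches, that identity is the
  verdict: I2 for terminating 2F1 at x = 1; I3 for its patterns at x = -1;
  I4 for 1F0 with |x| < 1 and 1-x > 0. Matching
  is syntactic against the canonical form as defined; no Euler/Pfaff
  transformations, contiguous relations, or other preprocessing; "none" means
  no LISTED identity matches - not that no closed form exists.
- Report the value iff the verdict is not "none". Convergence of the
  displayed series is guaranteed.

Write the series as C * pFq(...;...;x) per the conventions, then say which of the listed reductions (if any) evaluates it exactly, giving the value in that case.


First insight: with t_0 = 7/12, the constant factors (C = 7/12) combine into one prefactor.
Term ratio: r(k) = (5/3) * (k-11) (k-7/2) / [(k+1/5) (k+1)] - rational in k. x = (5/3); t_0 = 7/12; negate the roots.

The series (x = 5/3) is 2F1: upper {-11, -7/2}, lower {1/5}, prefactor 7/12. Verdict: terminating. (-11)_k vanishes past k = 11, leaving a 12-term sum, computed directly. Value: 829182841998917881500641/43201803399941062656.


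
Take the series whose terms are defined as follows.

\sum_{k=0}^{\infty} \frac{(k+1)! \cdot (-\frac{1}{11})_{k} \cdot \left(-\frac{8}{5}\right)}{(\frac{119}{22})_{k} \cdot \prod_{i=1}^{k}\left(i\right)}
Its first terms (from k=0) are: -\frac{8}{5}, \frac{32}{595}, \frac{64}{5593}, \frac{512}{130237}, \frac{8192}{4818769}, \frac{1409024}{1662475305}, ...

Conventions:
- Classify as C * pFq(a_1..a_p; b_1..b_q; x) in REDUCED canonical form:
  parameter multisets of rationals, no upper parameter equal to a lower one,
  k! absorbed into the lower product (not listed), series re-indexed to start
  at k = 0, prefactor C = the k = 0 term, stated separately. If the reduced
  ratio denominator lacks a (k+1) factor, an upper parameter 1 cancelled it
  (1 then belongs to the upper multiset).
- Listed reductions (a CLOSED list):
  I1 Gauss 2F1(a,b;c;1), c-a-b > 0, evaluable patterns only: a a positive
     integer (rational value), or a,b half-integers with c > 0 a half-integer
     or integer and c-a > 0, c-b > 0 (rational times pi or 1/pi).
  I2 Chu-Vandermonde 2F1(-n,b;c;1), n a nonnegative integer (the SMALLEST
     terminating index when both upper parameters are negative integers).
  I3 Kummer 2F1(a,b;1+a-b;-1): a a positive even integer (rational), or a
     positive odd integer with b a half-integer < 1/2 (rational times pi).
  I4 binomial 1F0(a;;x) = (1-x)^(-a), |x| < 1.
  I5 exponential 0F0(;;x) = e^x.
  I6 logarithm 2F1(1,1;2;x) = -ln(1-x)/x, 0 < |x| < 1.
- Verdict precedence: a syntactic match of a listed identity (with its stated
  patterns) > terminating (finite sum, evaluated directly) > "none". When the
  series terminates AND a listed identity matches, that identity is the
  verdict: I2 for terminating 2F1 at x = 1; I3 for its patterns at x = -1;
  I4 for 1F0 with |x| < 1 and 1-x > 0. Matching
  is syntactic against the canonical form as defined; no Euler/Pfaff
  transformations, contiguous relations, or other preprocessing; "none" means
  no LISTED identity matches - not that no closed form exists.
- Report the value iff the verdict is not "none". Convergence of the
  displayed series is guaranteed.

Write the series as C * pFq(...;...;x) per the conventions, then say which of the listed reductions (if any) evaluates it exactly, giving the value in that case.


The series (x = 1) is 2F1: upper {-\frac{1}{11}, 2}, lower {\frac{119}{22}}, prefactor -\frac{8}{5}. Verdict: the Gauss summation I1 matches (x = 1: the Gamma ratio telescopes since c-a-b = 7/2 > 0 and a = 2 in Z>0). Sum: -\frac{3880}{2541}.

Key observation: x = 1 and the product of the first k integers (prefactor -8/5) is k!.
Term ratio: r(k) = 1 * (k-\frac{1}{11}) (k+2) / [(k+\frac{119}{22}) (k+1)] - poly over poly, x = 1 from leading terms; C = -\frac{8}{5} at k = 0.


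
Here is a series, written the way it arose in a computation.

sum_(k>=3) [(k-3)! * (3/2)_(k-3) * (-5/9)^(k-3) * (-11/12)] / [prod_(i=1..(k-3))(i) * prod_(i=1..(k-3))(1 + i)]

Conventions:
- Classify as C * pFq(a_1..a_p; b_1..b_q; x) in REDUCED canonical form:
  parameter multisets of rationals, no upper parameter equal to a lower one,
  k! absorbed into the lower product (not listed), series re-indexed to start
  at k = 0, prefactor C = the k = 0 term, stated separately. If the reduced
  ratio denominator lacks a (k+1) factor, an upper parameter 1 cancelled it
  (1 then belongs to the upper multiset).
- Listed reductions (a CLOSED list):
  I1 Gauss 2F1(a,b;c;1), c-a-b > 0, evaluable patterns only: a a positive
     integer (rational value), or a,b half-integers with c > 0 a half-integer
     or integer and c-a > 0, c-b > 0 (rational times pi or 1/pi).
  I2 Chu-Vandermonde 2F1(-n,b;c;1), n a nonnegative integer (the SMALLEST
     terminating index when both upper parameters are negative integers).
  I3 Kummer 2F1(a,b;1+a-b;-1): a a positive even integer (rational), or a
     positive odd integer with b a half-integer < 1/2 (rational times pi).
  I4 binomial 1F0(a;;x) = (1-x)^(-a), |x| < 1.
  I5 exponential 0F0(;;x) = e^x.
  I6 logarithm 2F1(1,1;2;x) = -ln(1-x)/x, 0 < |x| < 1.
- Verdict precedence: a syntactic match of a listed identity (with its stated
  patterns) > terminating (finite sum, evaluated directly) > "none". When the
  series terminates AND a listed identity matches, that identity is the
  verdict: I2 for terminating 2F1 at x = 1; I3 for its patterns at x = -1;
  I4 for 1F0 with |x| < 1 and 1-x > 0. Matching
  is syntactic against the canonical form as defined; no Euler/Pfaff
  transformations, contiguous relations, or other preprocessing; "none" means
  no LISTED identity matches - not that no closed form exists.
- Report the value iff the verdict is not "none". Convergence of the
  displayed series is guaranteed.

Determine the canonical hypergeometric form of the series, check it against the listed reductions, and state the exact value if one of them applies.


Canonical form: C = -11/12 times 2F1 with upper {1, 3/2}, lower {2}, x = -5/9. Verdict: none - this 2F1 at x = -5/9 matches no listed pattern, and upper {1, 3/2} holds no stopper.

The tell: with t_0 = -11/12, the product of the first k integers (prefactor -11/12) is k!.
Adjacent-term ratio: r(k) = (-5/9) * (k+1) (k+3/2) / [(k+2) (k+1)] - rational; roots negated = parameters, x = (-5/9), C = -11/12.


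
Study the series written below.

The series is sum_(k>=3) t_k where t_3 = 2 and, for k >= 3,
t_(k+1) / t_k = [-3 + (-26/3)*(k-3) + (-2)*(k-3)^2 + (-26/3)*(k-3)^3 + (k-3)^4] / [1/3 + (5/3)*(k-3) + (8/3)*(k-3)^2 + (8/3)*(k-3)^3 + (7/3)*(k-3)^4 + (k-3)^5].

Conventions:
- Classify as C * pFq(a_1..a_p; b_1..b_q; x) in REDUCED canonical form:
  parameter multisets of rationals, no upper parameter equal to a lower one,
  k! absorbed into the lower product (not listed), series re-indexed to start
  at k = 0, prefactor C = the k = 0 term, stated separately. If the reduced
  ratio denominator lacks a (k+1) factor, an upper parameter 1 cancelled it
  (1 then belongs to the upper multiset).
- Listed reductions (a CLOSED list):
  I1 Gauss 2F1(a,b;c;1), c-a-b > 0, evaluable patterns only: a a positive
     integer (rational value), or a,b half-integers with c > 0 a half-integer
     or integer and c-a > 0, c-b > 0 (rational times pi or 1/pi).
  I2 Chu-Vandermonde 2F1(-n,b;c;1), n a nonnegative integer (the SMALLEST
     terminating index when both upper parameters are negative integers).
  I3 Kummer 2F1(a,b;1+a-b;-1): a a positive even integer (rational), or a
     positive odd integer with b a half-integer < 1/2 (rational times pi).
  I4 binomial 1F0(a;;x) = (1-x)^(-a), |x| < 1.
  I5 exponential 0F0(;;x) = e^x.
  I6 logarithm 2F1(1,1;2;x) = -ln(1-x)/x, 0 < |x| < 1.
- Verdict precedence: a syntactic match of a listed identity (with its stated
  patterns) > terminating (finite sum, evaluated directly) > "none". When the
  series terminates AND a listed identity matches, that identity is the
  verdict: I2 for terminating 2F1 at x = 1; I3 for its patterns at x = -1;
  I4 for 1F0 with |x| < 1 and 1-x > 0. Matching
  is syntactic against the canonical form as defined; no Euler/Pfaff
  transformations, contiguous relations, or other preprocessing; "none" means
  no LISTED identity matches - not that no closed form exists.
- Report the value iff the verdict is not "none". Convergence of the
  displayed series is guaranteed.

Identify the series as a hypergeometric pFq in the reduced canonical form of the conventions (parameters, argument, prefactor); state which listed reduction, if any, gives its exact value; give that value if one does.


Prefactor 2, argument 1: 1F1 with upper {-9} over lower {1}. Verdict: terminating - upper -9 stops the sum at k = 9; the 10 terms are added exactly. Its exact value is 1405/2268.

Key step: with t_0 = 2, the ratio is unreduced: k^2 + 1 divides both sides (prefactor 2).
Term ratio: r(k) = 1 * (k-9) / [(k+1) (k+1)] ; factor over Q: parameters, x = 1, and C = 2.


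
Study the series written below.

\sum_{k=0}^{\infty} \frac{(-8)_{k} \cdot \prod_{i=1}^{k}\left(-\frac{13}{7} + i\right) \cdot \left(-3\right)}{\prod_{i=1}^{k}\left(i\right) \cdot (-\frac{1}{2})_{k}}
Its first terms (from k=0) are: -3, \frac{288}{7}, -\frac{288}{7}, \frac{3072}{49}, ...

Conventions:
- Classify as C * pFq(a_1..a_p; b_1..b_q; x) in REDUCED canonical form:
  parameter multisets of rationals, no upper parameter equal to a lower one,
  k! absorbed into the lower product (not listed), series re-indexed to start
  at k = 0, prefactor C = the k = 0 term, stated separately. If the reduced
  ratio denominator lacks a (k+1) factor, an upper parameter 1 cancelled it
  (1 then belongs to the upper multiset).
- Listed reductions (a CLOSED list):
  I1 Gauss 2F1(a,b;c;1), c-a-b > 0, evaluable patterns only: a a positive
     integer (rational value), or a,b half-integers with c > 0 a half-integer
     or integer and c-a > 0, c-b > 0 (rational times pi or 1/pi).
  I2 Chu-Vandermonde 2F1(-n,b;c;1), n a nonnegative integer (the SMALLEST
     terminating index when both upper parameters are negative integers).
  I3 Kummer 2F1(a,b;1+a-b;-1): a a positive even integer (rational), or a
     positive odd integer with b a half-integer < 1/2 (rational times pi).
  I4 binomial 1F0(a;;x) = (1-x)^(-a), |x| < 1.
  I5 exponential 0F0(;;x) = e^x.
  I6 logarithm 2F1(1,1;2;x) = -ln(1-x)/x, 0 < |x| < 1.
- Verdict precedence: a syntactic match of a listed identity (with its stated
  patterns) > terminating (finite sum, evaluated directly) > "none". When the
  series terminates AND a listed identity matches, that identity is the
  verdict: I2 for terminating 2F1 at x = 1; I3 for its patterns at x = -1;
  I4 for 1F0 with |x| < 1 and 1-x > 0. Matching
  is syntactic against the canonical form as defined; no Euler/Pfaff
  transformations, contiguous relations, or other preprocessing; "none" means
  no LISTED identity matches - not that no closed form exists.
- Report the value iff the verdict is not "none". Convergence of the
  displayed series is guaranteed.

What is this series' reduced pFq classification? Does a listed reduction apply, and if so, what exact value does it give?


Reduced: x = 1, 2F1, upper = {-8, -\frac{6}{7}}, lower = {-\frac{1}{2}}, C = -3. Verdict: the Chu-Vandermonde identity I2 applies (terminating 2F1 at x = 1 with n = 8, b = -6/7, c = -\frac{1}{2}). Exact value: \frac{12483849775}{524596891}.

The tell: from the first term -3: the running product (prefactor -3) telescopes to a rising factorial.
Consecutive-term ratio: r(k) = 1 * (k-8) (k-\frac{6}{7}) / [(k-\frac{1}{2}) (k+1)] - rational; roots negated = parameters, x = 1, C = -3.


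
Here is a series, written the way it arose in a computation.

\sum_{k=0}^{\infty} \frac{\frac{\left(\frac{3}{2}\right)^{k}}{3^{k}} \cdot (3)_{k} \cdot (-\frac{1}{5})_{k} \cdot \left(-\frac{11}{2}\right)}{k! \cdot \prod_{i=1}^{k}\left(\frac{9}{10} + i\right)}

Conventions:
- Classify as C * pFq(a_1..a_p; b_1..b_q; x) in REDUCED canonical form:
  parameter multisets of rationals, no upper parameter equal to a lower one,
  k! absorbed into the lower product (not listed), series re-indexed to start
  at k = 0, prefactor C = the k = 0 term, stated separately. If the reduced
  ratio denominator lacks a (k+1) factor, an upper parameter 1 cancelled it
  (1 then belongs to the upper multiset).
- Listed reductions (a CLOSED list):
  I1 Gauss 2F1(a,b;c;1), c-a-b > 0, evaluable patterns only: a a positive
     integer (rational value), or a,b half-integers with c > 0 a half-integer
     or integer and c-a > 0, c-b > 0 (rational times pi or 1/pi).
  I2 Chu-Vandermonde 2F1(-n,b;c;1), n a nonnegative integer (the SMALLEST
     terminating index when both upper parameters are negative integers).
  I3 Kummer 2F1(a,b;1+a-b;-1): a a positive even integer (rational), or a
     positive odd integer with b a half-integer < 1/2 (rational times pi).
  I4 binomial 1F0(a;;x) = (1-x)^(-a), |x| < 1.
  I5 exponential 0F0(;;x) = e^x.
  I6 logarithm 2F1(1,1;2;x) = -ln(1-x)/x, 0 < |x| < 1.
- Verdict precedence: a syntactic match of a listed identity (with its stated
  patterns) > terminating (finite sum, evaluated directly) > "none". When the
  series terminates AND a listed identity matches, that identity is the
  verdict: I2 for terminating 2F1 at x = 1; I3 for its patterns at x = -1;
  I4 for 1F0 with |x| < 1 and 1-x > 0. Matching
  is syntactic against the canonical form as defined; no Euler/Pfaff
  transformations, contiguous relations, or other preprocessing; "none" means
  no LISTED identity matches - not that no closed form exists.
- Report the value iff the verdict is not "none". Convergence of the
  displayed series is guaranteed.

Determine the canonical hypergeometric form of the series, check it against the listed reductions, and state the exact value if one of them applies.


Reduced: x = \frac{1}{2}, 2F1, upper = {-\frac{1}{5}, 3}, lower = {\frac{19}{10}}, C = -\frac{11}{2}. Verdict: none - at argument \frac{1}{2} the multisets {-\frac{1}{5}, 3} ; {\frac{19}{10}} match no listed identity.

First insight: from the first term -\frac{11}{2}: the two k-th powers (C = -11/2) combine into one argument.
Adjacent-term ratio: r(k) = \frac{1}{2} * (k-\frac{1}{5}) (k+3) / [(k+\frac{19}{10}) (k+1)] - poly over poly, x = \frac{1}{2} from leading terms; C = -\frac{11}{2} at k = 0.


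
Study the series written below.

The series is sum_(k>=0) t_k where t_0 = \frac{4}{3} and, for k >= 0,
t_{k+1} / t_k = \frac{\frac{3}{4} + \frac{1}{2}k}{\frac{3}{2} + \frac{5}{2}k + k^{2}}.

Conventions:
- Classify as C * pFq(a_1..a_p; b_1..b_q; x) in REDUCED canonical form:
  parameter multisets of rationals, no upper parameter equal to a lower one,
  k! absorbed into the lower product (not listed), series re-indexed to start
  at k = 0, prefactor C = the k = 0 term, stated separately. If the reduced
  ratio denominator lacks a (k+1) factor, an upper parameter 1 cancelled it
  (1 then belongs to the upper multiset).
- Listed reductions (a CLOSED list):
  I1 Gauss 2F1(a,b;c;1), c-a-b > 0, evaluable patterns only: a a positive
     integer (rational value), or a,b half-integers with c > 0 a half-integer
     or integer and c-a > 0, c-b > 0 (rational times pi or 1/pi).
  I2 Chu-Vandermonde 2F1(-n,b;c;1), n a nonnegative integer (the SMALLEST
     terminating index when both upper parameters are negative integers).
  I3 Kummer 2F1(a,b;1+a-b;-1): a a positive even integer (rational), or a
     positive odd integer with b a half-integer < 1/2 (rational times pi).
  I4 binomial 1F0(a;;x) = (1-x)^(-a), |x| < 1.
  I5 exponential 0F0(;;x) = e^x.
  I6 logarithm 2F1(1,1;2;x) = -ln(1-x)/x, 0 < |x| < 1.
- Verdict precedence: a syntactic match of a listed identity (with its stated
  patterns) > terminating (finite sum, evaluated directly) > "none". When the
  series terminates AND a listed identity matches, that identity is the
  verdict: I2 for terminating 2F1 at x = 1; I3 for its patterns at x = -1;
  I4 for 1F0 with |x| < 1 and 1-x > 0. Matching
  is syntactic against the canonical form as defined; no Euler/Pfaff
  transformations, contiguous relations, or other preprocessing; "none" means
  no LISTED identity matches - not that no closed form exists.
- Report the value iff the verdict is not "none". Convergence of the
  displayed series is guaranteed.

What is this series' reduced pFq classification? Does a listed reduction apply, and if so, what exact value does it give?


Structural cue: t_0 being \frac{4}{3}, roots of the ratio polynomials (prefactor 4/3) are the negated parameters.
Term ratio: r(k) = \frac{1}{2} * 1 / [(k+1)] - rational in k. x = \frac{1}{2}; t_0 = \frac{4}{3}; negate the roots.

This is \frac{4}{3} * 0F0(-; -; \frac{1}{2}) in reduced canonical form. Verdict (x = \frac{1}{2}): the exponential series (I5) applies (the 0F0 exponential series at x = \frac{1}{2}). Sum: \frac{4}{3} \cdot e^{\frac{1}{2}}.


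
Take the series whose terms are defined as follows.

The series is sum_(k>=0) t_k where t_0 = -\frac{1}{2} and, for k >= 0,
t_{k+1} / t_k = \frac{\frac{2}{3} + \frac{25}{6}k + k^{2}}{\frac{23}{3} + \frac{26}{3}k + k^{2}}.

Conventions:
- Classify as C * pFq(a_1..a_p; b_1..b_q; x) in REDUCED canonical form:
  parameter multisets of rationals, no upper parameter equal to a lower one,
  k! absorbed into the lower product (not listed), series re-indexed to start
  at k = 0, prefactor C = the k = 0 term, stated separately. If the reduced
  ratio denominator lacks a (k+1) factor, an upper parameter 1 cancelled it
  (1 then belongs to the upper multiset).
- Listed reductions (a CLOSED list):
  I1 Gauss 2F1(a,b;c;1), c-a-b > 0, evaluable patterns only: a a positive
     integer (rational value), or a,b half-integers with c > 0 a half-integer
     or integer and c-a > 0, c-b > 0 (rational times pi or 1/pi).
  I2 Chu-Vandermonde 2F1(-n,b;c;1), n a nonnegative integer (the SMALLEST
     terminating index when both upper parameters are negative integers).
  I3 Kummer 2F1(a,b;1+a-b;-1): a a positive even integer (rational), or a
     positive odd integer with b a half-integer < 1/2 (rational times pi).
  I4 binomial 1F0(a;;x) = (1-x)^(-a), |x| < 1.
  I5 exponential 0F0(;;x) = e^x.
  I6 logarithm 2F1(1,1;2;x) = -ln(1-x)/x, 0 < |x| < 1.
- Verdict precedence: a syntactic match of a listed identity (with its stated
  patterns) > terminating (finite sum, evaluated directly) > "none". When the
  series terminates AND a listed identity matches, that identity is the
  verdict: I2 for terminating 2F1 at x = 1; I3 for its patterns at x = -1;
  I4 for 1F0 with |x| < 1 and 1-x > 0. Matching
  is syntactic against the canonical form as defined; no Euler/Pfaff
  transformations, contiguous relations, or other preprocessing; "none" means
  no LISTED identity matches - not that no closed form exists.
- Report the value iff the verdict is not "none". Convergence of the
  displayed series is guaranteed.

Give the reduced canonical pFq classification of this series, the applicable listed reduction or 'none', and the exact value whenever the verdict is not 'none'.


The series (x = 1) is 2F1: upper {\frac{1}{6}, 4}, lower {\frac{23}{3}}, prefactor -\frac{1}{2}. Verdict: this is Gauss's theorem (I1) (x = 1: the Gamma ratio telescopes since c-a-b = 7/2 > 0 and a = 4 in Z>0). Its exact value is -\frac{5440}{9477}.

Structural cue: from the first term -\frac{1}{2}: the expanded ratio factors over Q; C = -1/2, x = 1, roots give parameters.
Term ratio: r(k) = 1 * (k+\frac{1}{6}) (k+4) / [(k+\frac{23}{3}) (k+1)] - rational; roots negated = parameters, x = 1, C = -\frac{1}{2}.


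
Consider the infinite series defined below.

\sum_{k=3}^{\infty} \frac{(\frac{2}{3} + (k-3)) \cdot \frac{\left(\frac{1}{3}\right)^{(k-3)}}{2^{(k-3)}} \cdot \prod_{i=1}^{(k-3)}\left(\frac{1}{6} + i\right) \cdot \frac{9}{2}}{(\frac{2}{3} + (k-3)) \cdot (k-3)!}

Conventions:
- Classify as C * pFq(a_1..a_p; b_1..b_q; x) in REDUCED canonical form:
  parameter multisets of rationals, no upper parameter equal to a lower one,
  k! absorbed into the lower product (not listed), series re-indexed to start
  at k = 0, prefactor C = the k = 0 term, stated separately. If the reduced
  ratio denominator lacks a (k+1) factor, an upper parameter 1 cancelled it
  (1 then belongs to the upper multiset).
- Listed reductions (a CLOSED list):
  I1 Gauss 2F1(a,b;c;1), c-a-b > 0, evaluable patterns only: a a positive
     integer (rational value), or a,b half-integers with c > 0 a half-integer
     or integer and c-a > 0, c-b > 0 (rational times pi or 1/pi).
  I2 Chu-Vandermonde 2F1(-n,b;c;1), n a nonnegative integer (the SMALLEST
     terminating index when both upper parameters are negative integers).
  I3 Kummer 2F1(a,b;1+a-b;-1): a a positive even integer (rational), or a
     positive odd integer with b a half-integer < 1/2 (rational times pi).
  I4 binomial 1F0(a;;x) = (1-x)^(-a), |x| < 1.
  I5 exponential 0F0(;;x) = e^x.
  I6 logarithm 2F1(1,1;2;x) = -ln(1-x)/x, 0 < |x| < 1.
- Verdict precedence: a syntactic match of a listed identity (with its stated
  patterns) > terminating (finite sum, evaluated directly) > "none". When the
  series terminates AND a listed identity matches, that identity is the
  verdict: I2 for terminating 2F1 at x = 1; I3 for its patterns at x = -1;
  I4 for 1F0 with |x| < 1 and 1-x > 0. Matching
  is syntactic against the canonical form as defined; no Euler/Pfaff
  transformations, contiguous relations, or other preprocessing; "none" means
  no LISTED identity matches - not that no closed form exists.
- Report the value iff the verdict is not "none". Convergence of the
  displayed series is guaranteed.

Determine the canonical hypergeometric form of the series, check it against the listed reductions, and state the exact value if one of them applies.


x = \frac{1}{6} here; the reduced form reads 1F0, upper {\frac{7}{6}}, lower {-}, C = \frac{9}{2}. Verdict: the I4 binomial reduction fires (the 1F0 binomial series: exponent -7/6, x = \frac{1}{6}). Sum: \frac{9}{2} \cdot \left(\frac{5}{6}\right)^{-\frac{7}{6}}.

Structural cue: x = \frac{1}{6} and k + 2/3 divides numerator and denominator alike; C = 9/2 after cancelling.
Adjacent-term ratio: r(k) = \frac{1}{6} * (k+\frac{7}{6}) / [(k+1)] - rational; roots negated = parameters, x = \frac{1}{6}, C = \frac{9}{2}.


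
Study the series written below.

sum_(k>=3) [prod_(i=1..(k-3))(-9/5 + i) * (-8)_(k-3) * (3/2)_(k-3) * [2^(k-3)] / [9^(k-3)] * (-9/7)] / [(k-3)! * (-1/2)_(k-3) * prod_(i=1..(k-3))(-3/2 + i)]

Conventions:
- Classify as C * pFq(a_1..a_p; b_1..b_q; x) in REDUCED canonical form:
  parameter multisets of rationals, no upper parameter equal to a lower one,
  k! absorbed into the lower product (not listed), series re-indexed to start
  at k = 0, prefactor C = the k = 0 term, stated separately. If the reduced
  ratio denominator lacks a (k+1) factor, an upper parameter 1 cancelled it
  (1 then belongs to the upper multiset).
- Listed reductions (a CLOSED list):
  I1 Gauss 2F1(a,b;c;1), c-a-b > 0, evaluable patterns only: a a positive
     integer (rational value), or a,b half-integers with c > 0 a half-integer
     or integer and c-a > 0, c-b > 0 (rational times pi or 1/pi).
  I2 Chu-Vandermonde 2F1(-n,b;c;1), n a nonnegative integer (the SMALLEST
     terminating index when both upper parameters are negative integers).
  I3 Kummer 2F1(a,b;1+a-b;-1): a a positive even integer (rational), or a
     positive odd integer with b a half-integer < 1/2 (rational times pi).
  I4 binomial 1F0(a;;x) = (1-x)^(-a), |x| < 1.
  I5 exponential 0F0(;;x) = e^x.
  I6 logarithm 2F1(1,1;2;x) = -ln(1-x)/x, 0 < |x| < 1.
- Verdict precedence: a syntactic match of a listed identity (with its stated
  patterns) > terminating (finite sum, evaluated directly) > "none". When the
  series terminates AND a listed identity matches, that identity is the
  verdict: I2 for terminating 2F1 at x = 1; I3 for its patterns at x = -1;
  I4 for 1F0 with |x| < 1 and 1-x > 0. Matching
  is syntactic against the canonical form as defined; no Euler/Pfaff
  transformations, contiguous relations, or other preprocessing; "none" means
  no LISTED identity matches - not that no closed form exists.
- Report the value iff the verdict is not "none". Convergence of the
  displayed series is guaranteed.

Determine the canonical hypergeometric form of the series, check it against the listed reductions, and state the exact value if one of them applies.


Reduced: x = 2/9, 3F2, upper = {-8, -4/5, 3/2}, lower = {-1/2, -1/2}, C = -9/7. Verdict: terminating (-8 upstairs). 9 nonzero terms in all; added directly. Sum: -58738536188833/13078430859375.

Key observation: t_0 being -9/7, the two geometric factors (prefactor -9/7) combine into one argument.
Consecutive-term ratio: r(k) = (2/9) * (k-8) (k-4/5) (k+3/2) / [(k-1/2) (k-1/2) (k+1)] - rational in k. x = (2/9); t_0 = -9/7; negate the roots.
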